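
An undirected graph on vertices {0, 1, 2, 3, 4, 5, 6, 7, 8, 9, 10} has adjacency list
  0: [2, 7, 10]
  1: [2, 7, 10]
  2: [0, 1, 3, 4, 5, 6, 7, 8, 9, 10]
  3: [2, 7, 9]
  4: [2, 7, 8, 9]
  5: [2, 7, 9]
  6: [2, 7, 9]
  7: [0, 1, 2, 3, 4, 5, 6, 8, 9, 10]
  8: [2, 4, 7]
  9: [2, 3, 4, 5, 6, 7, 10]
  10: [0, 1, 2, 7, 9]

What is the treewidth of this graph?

3

A width-3 tree decomposition is:
Bags: B1 = {2, 7, 9, 10}  B2 = {2, 5, 7, 9}  B3 = {2, 4, 7, 9}  B4 = {2, 6, 7, 9}  B5 = {2, 3, 7, 9}  B6 = {2, 4, 7, 8}  B7 = {1, 2, 7, 10}  B8 = {0, 2, 7, 10}
Tree: B1–B2, B1–B3, B3–B4, B4–B5, B3–B6, B1–B7, B7–B8
The largest bag has 4 vertices, giving width 3; this decomposition certifies tw(G) ≤ 3. Conversely, {0, 2, 7, 10} is a clique of size 4, and the vertices of any clique must share a bag in every tree decomposition; so some bag has ≥ 4 vertices and tw(G) ≥ 3. The upper and lower bounds meet at 3, so that is the treewidth.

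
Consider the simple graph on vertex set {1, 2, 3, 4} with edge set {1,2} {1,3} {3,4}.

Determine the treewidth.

A width-1 tree decomposition is:
Bags: B1 = {1, 2}  B2 = {1, 3}  B3 = {3, 4}
Tree: B1–B2, B2–B3
The largest bag has 2 vertices, giving width 1; this decomposition certifies tw(G) ≤ 1. G has an edge, so its treewidth is at least 1. Hence tw(G) = 1 exactly.

1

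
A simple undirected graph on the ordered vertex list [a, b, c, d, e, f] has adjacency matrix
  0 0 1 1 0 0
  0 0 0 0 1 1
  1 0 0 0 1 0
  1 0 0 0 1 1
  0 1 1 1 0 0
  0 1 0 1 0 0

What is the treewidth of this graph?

2

A width-2 tree decomposition is:
Bags: B1 = {b, e, f}  B2 = {d, e, f}  B3 = {c, d, e}  B4 = {a, c, d}
Tree: B1–B2, B2–B3, B3–B4
The largest bag has 3 vertices, giving width 2; this decomposition certifies tw(G) ≤ 2. The edges b–f–d–e–b form a cycle, so G is not a tree and its treewidth is at least 2. The upper and lower bounds meet at 2, so that is the treewidth.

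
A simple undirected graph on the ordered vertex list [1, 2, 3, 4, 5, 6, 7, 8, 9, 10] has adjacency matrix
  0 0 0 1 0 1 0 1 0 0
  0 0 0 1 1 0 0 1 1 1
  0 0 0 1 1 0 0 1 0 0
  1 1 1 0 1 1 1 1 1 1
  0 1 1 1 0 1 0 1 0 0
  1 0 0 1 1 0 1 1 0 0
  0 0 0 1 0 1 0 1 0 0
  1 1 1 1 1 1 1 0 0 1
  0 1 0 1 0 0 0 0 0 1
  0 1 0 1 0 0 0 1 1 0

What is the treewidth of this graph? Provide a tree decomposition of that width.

The largest bag has 4 vertices, giving width 3; this decomposition certifies tw(G) ≤ 3. On the other hand G contains the 4-clique {1, 4, 6, 8}. A clique must lie in a single bag of any decomposition, so no decomposition can have width below 3. Hence tw(G) = 3 exactly.

Treewidth 3.
One such decomposition:
Bags: B1 = {4, 5, 6, 8}  B2 = {3, 4, 5, 8}  B3 = {2, 4, 5, 8}  B4 = {2, 4, 8, 10}  B5 = {4, 6, 7, 8}  B6 = {1, 4, 6, 8}  B7 = {2, 4, 9, 10}
Tree: B1–B2, B1–B3, B3–B4, B1–B5, B5–B6, B4–B7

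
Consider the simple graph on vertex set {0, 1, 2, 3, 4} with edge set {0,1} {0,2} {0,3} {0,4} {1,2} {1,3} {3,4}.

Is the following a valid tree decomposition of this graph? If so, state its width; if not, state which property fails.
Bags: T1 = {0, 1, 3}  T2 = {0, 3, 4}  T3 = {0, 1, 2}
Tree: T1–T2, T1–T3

Yes; width 2.

Every vertex of G appears in some bag (union = {0, 1, 2, 3, 4}); every edge is covered by a bag; and for each vertex v the set of bags containing v is connected in the bag tree. The decomposition is therefore valid. The largest bag has 3 vertices, so the width is 2.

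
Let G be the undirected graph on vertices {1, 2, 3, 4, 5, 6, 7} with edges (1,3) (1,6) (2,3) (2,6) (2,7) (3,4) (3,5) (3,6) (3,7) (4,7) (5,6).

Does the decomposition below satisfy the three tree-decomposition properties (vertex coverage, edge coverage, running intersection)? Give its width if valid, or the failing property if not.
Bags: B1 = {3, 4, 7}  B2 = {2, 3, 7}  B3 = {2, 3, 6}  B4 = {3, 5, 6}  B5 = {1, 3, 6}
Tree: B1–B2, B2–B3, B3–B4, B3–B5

Yes; width 2.

Checking the three conditions: (i) the bags cover all of {1, 2, 3, 4, 5, 6, 7}; (ii) for each edge, some bag contains both endpoints; (iii) the bags containing any fixed vertex form a subtree. All hold, so the decomposition is valid with width 3 − 1 = 2.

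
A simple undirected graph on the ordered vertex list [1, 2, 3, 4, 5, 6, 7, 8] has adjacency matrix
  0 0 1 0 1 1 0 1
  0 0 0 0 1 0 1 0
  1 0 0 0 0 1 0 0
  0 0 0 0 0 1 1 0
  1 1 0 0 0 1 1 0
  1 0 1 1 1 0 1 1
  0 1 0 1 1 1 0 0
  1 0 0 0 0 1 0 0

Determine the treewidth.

2

A width-2 tree decomposition is:
Bags: B1 = {5, 6, 7}  B2 = {1, 5, 6}  B3 = {2, 5, 7}  B4 = {1, 3, 6}  B5 = {4, 6, 7}  B6 = {1, 6, 8}
Tree: B1–B2, B1–B3, B2–B4, B1–B5, B4–B6
The largest bag has 3 vertices, giving width 2; this decomposition certifies tw(G) ≤ 2. Conversely, {2, 5, 7} is a clique of size 3, and the vertices of any clique must share a bag in every tree decomposition; so some bag has ≥ 3 vertices and tw(G) ≥ 2. Combining the bounds, tw(G) = 2.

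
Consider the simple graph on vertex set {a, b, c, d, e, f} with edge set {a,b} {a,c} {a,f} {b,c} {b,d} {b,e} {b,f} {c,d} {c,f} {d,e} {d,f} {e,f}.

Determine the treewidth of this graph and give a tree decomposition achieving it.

Treewidth 3.
Bags: B1 = {b, c, d, f}  B2 = {a, b, c, f}  B3 = {b, d, e, f}
Tree: B1–B2, B1–B3

The largest bag has 4 vertices, giving width 3; this decomposition certifies tw(G) ≤ 3. Conversely, {b, d, e, f} is a clique of size 4, and the vertices of any clique must share a bag in every tree decomposition; so some bag has ≥ 4 vertices and tw(G) ≥ 3. Combining the bounds, tw(G) = 3.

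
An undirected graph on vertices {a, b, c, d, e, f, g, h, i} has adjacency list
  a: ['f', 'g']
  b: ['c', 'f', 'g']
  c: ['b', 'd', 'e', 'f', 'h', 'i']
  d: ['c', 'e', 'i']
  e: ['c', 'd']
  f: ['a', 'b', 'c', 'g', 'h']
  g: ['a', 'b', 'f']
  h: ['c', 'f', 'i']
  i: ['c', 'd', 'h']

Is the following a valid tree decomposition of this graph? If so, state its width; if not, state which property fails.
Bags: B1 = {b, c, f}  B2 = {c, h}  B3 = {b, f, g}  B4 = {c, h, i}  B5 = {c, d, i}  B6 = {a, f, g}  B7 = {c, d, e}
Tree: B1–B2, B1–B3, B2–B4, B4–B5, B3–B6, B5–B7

No — edge (f,h) lies in no bag.

A tree decomposition must satisfy three properties: every vertex lies in some bag; for every edge, both endpoints lie together in some bag; and for every vertex, the bags containing it form a connected subtree. Here edge (f,h) lies in no bag, so the decomposition is invalid.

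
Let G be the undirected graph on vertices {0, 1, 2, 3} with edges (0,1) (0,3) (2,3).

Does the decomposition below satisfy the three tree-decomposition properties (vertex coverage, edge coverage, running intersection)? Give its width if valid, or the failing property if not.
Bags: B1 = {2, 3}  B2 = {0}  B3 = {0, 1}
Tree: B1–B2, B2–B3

A tree decomposition must satisfy three properties: every vertex lies in some bag; for every edge, both endpoints lie together in some bag; and for every vertex, the bags containing it form a connected subtree. Here edge (3,0) lies in no bag, so the decomposition is invalid.

No — edge (3,0) lies in no bag.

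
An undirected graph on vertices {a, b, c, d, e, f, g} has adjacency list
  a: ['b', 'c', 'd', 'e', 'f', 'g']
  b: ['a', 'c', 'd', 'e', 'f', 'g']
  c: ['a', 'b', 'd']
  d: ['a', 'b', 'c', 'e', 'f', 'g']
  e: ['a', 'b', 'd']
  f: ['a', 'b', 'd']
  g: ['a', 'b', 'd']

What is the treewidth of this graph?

A width-3 tree decomposition is:
Bags: B1 = {a, b, d, f}  B2 = {a, b, d, e}  B3 = {a, b, c, d}  B4 = {a, b, d, g}
Tree: B1–B2, B2–B3, B1–B4
Each bag holds 4 vertices, so the decomposition has width 3, which upper-bounds the treewidth. Conversely, {a, b, d, g} is a clique of size 4, and the vertices of any clique must share a bag in every tree decomposition; so some bag has ≥ 4 vertices and tw(G) ≥ 3. The upper and lower bounds meet at 3, so that is the treewidth.

3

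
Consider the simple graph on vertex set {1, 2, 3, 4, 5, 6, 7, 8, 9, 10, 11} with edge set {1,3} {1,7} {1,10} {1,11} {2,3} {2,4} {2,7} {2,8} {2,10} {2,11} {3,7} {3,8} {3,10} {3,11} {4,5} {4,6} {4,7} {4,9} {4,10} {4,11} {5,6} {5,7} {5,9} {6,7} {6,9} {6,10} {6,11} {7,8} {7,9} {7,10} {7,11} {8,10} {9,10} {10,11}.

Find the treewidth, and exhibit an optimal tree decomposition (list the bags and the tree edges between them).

Each bag holds 5 vertices, so the decomposition has width 4, which upper-bounds the treewidth. On the other hand G contains the 5-clique {2, 3, 7, 8, 10}. A clique must lie in a single bag of any decomposition, so no decomposition can have width below 4. Therefore the treewidth is 4.

Treewidth 4.
Bags: B1 = {2, 4, 7, 10, 11}  B2 = {2, 3, 7, 10, 11}  B3 = {1, 3, 7, 10, 11}  B4 = {2, 3, 7, 8, 10}  B5 = {4, 6, 7, 10, 11}  B6 = {4, 6, 7, 9, 10}  B7 = {4, 5, 6, 7, 9}
Tree: B1–B2, B2–B3, B2–B4, B1–B5, B5–B6, B6–B7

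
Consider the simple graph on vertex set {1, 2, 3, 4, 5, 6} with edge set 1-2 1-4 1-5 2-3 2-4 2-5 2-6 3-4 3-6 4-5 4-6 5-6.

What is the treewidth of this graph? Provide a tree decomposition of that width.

The largest bag has 4 vertices, giving width 3; this decomposition certifies tw(G) ≤ 3. On the other hand G contains the 4-clique {2, 3, 4, 6}. A clique must lie in a single bag of any decomposition, so no decomposition can have width below 3. Combining the bounds, tw(G) = 3.

Treewidth 3.
One optimal decomposition is:
Bags: B1 = {1, 2, 4, 5}  B2 = {2, 4, 5, 6}  B3 = {2, 3, 4, 6}
Tree: B1–B2, B2–B3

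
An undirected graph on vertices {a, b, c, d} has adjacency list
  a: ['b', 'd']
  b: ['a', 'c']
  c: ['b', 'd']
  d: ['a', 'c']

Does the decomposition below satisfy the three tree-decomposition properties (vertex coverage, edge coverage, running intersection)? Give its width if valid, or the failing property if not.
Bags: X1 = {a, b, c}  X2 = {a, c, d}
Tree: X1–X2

Yes; width 2.

Checking the three conditions: (i) the bags cover all of {a, b, c, d}; (ii) for each edge, some bag contains both endpoints; (iii) the bags containing any fixed vertex form a subtree. All hold, so the decomposition is valid with width 3 − 1 = 2.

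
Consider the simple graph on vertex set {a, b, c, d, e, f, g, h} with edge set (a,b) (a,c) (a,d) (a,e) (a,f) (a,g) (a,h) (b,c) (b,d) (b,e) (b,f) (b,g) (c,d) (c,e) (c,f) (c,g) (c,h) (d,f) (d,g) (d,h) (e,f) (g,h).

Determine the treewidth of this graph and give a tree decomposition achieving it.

Treewidth 4.
One such decomposition:
Bags: B1 = {a, b, c, d, g}  B2 = {a, b, c, d, f}  B3 = {a, c, d, g, h}  B4 = {a, b, c, e, f}
Tree: B1–B2, B1–B3, B2–B4

Each bag holds 5 vertices, so the decomposition has width 4, which upper-bounds the treewidth. Conversely, {a, c, d, g, h} is a clique of size 5, and the vertices of any clique must share a bag in every tree decomposition; so some bag has ≥ 5 vertices and tw(G) ≥ 4. Combining the bounds, tw(G) = 4.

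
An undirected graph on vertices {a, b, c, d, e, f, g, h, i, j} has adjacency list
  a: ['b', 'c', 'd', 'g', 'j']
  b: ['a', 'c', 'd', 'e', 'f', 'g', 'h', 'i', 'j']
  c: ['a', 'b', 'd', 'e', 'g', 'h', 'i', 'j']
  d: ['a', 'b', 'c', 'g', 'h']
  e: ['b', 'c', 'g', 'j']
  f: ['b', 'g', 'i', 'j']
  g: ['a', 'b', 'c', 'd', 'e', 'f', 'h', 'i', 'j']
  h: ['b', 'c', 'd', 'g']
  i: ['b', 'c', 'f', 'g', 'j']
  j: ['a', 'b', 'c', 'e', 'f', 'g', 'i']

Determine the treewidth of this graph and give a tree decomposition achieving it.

Each bag holds 5 vertices, so the decomposition has width 4, which upper-bounds the treewidth. Conversely, {b, c, d, g, h} is a clique of size 5, and the vertices of any clique must share a bag in every tree decomposition; so some bag has ≥ 5 vertices and tw(G) ≥ 4. Therefore the treewidth is 4.

Treewidth 4.
One such decomposition:
Bags: B1 = {b, c, g, i, j}  B2 = {b, c, e, g, j}  B3 = {b, f, g, i, j}  B4 = {a, b, c, g, j}  B5 = {a, b, c, d, g}  B6 = {b, c, d, g, h}
Tree: B1–B2, B1–B3, B1–B4, B4–B5, B5–B6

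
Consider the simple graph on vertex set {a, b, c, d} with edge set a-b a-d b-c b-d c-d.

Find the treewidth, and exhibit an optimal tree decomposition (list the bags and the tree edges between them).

Treewidth 2.
One such decomposition:
Bags: B1 = {b, c, d}  B2 = {a, b, d}
Tree: B1–B2

The largest bag has 3 vertices, giving width 2; this decomposition certifies tw(G) ≤ 2. On the other hand G contains the 3-clique {b, c, d}. A clique must lie in a single bag of any decomposition, so no decomposition can have width below 2. Hence tw(G) = 2 exactly.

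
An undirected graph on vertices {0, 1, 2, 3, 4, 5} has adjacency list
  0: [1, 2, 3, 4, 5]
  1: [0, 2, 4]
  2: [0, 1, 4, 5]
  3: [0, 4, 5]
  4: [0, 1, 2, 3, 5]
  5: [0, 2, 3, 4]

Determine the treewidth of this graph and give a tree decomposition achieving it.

The largest bag has 4 vertices, giving width 3; this decomposition certifies tw(G) ≤ 3. For the lower bound, the 4 vertices {0, 1, 2, 4} are pairwise adjacent, and any tree decomposition puts a clique entirely inside one bag — forcing width ≥ 3. Therefore the treewidth is 3.

Treewidth 3.
One optimal decomposition is:
Bags: B1 = {0, 1, 2, 4}  B2 = {0, 2, 4, 5}  B3 = {0, 3, 4, 5}
Tree: B1–B2, B2–B3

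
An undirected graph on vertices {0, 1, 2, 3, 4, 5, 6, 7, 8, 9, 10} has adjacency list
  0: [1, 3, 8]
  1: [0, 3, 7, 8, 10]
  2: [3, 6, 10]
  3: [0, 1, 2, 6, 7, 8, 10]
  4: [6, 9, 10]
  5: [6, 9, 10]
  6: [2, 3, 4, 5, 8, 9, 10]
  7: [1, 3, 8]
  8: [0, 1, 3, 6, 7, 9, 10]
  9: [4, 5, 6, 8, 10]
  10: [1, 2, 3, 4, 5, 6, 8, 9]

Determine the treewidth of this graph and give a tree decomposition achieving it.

Treewidth 3.
One optimal decomposition is:
Bags: B1 = {3, 6, 8, 10}  B2 = {1, 3, 8, 10}  B3 = {6, 8, 9, 10}  B4 = {4, 6, 9, 10}  B5 = {2, 3, 6, 10}  B6 = {5, 6, 9, 10}  B7 = {0, 1, 3, 8}  B8 = {1, 3, 7, 8}
Tree: B1–B2, B1–B3, B3–B4, B1–B5, B4–B6, B2–B7, B7–B8

Every bag has size at most 4, so the width is 4 − 1 = 3 and tw(G) ≤ 3. For the lower bound, the 4 vertices {0, 1, 3, 8} are pairwise adjacent, and any tree decomposition puts a clique entirely inside one bag — forcing width ≥ 3. The upper and lower bounds meet at 3, so that is the treewidth.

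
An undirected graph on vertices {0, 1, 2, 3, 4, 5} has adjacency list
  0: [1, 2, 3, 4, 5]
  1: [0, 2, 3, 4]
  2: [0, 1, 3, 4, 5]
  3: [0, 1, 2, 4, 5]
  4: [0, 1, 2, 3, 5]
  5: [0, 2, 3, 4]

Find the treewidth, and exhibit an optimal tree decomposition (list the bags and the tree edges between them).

Treewidth 4.
Bags: B1 = {0, 1, 2, 3, 4}  B2 = {0, 2, 3, 4, 5}
Tree: B1–B2

Every bag has size at most 5, so the width is 5 − 1 = 4 and tw(G) ≤ 4. On the other hand G contains the 5-clique {0, 1, 2, 3, 4}. A clique must lie in a single bag of any decomposition, so no decomposition can have width below 4. The upper and lower bounds meet at 4, so that is the treewidth.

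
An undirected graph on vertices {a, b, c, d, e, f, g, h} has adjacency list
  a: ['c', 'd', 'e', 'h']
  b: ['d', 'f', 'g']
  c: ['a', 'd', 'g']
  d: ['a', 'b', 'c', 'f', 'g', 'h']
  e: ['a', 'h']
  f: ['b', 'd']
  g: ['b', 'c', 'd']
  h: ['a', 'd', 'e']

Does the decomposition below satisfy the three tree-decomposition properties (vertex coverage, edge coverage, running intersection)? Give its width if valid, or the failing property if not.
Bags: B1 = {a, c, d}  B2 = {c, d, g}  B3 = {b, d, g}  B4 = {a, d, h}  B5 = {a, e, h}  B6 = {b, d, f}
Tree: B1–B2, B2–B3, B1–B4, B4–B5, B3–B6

Checking the three conditions: (i) the bags cover all of {a, b, c, d, e, f, g, h}; (ii) for each edge, some bag contains both endpoints; (iii) the bags containing any fixed vertex form a subtree. All hold, so the decomposition is valid with width 3 − 1 = 2.

Yes; width 2.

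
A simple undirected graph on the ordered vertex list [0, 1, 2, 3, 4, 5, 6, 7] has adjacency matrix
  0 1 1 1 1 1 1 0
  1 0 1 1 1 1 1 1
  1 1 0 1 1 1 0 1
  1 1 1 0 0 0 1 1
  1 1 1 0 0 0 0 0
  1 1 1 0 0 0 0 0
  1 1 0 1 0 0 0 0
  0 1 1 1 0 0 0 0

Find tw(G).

A width-3 tree decomposition is:
Bags: B1 = {0, 1, 2, 3}  B2 = {0, 1, 3, 6}  B3 = {0, 1, 2, 4}  B4 = {0, 1, 2, 5}  B5 = {1, 2, 3, 7}
Tree: B1–B2, B1–B3, B1–B4, B1–B5
The largest bag has 4 vertices, giving width 3; this decomposition certifies tw(G) ≤ 3. On the other hand G contains the 4-clique {0, 1, 2, 3}. A clique must lie in a single bag of any decomposition, so no decomposition can have width below 3. The upper and lower bounds meet at 3, so that is the treewidth.

3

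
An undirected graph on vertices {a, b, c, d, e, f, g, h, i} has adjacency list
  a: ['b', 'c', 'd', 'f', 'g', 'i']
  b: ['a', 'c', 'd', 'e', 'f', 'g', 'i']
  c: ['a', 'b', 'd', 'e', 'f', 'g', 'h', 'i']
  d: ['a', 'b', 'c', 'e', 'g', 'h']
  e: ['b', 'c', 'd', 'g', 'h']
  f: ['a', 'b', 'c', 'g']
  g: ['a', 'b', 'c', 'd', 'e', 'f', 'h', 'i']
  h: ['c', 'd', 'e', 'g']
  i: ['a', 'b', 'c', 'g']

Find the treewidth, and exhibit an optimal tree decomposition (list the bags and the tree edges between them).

Each bag holds 5 vertices, so the decomposition has width 4, which upper-bounds the treewidth. Conversely, {c, d, e, g, h} is a clique of size 5, and the vertices of any clique must share a bag in every tree decomposition; so some bag has ≥ 5 vertices and tw(G) ≥ 4. The upper and lower bounds meet at 4, so that is the treewidth.

Treewidth 4.
Bags: B1 = {b, c, d, e, g}  B2 = {a, b, c, d, g}  B3 = {a, b, c, g, i}  B4 = {c, d, e, g, h}  B5 = {a, b, c, f, g}
Tree: B1–B2, B2–B3, B1–B4, B2–B5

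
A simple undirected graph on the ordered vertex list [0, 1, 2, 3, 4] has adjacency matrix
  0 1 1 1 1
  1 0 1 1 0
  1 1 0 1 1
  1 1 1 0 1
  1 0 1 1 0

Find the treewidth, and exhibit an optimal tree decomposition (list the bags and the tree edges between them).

Treewidth 3.
Bags: B1 = {0, 2, 3, 4}  B2 = {0, 1, 2, 3}
Tree: B1–B2

Every bag has size at most 4, so the width is 4 − 1 = 3 and tw(G) ≤ 3. On the other hand G contains the 4-clique {0, 1, 2, 3}. A clique must lie in a single bag of any decomposition, so no decomposition can have width below 3. Combining the bounds, tw(G) = 3.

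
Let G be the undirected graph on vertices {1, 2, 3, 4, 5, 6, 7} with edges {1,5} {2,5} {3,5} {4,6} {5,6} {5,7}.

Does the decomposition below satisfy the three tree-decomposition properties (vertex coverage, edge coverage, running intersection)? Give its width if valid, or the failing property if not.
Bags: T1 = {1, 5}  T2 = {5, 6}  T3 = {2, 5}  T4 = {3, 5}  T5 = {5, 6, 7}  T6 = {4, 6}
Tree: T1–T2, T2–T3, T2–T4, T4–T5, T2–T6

A tree decomposition must satisfy three properties: every vertex lies in some bag; for every edge, both endpoints lie together in some bag; and for every vertex, the bags containing it form a connected subtree. Here bags containing vertex 6 are not connected in the tree, so the decomposition is invalid.

No — bags containing vertex 6 are not connected in the tree.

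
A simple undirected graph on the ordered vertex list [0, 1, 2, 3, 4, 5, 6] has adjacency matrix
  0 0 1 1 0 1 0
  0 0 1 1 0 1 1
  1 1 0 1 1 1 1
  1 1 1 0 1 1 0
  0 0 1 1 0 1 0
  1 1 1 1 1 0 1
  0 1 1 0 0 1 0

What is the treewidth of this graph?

3

A width-3 tree decomposition is:
Bags: B1 = {2, 3, 4, 5}  B2 = {0, 2, 3, 5}  B3 = {1, 2, 3, 5}  B4 = {1, 2, 5, 6}
Tree: B1–B2, B1–B3, B3–B4
The largest bag has 4 vertices, giving width 3; this decomposition certifies tw(G) ≤ 3. For the lower bound, the 4 vertices {0, 2, 3, 5} are pairwise adjacent, and any tree decomposition puts a clique entirely inside one bag — forcing width ≥ 3. Hence tw(G) = 3 exactly.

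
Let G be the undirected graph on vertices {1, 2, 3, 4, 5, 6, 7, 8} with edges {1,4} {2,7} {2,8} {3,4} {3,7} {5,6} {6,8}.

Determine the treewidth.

A width-1 tree decomposition is:
Bags: B1 = {5, 6}  B2 = {6, 8}  B3 = {2, 8}  B4 = {2, 7}  B5 = {3, 7}  B6 = {3, 4}  B7 = {1, 4}
Tree: B1–B2, B2–B3, B3–B4, B4–B5, B5–B6, B6–B7
Each bag holds 2 vertices, so the decomposition has width 1, which upper-bounds the treewidth. Since G has at least one edge (e.g. 5–6), it is not an edgeless graph, so tw(G) ≥ 1. Therefore the treewidth is 1.

1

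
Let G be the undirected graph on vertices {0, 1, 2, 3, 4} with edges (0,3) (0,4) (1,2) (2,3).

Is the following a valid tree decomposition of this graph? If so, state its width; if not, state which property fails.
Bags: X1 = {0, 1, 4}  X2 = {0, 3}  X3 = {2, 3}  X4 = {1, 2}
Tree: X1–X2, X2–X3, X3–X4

No — bags containing vertex 1 are not connected in the tree.

A tree decomposition must satisfy three properties: every vertex lies in some bag; for every edge, both endpoints lie together in some bag; and for every vertex, the bags containing it form a connected subtree. Here bags containing vertex 1 are not connected in the tree, so the decomposition is invalid.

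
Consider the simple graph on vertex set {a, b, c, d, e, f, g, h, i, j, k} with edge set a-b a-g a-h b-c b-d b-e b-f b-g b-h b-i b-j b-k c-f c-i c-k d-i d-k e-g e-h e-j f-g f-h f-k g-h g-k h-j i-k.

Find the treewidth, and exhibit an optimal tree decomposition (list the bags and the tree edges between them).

Every bag has size at most 4, so the width is 4 − 1 = 3 and tw(G) ≤ 3. Conversely, {b, d, i, k} is a clique of size 4, and the vertices of any clique must share a bag in every tree decomposition; so some bag has ≥ 4 vertices and tw(G) ≥ 3. The upper and lower bounds meet at 3, so that is the treewidth.

Treewidth 3.
One optimal decomposition is:
Bags: B1 = {b, f, g, k}  B2 = {b, c, f, k}  B3 = {b, c, i, k}  B4 = {b, f, g, h}  B5 = {b, d, i, k}  B6 = {b, e, g, h}  B7 = {a, b, g, h}  B8 = {b, e, h, j}
Tree: B1–B2, B2–B3, B1–B4, B3–B5, B4–B6, B4–B7, B6–B8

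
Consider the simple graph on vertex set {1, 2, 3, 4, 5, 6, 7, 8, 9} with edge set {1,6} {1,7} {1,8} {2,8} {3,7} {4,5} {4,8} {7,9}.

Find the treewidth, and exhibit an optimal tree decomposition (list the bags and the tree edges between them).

Treewidth 1.
Bags: B1 = {1, 7}  B2 = {3, 7}  B3 = {1, 8}  B4 = {2, 8}  B5 = {7, 9}  B6 = {1, 6}  B7 = {4, 8}  B8 = {4, 5}
Tree: B1–B2, B1–B3, B3–B4, B2–B5, B1–B6, B3–B7, B7–B8

Every bag has size at most 2, so the width is 2 − 1 = 1 and tw(G) ≤ 1. Since G has at least one edge (e.g. 7–1), it is not an edgeless graph, so tw(G) ≥ 1. Combining the bounds, tw(G) = 1.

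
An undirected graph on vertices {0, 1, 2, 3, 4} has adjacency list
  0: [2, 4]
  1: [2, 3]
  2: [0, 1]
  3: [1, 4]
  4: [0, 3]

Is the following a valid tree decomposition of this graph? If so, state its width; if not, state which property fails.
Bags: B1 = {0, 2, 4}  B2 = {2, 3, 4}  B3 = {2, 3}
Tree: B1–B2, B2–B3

No — vertex 1 appears in no bag.

A tree decomposition must satisfy three properties: every vertex lies in some bag; for every edge, both endpoints lie together in some bag; and for every vertex, the bags containing it form a connected subtree. Here vertex 1 appears in no bag, so the decomposition is invalid.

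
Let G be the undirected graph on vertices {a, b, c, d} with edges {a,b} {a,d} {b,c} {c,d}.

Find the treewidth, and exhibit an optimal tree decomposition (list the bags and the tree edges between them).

Treewidth 2.
Bags: B1 = {a, b, c}  B2 = {a, c, d}
Tree: B1–B2

Each bag holds 3 vertices, so the decomposition has width 2, which upper-bounds the treewidth. Since c–b–a–d–c is a cycle in G, G is not acyclic. Forests are exactly the graphs of treewidth ≤ 1, so tw(G) ≥ 2. The upper and lower bounds meet at 2, so that is the treewidth.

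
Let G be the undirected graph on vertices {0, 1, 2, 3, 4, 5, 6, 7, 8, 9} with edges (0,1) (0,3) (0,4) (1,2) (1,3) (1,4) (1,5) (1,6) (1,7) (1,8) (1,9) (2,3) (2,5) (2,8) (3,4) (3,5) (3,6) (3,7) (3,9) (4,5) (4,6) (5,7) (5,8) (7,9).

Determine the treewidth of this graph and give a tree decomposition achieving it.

Each bag holds 4 vertices, so the decomposition has width 3, which upper-bounds the treewidth. For the lower bound, the 4 vertices {1, 2, 5, 8} are pairwise adjacent, and any tree decomposition puts a clique entirely inside one bag — forcing width ≥ 3. The upper and lower bounds meet at 3, so that is the treewidth.

Treewidth 3.
One optimal decomposition is:
Bags: B1 = {1, 3, 4, 6}  B2 = {1, 3, 4, 5}  B3 = {1, 2, 3, 5}  B4 = {0, 1, 3, 4}  B5 = {1, 2, 5, 8}  B6 = {1, 3, 5, 7}  B7 = {1, 3, 7, 9}
Tree: B1–B2, B2–B3, B2–B4, B3–B5, B2–B6, B6–B7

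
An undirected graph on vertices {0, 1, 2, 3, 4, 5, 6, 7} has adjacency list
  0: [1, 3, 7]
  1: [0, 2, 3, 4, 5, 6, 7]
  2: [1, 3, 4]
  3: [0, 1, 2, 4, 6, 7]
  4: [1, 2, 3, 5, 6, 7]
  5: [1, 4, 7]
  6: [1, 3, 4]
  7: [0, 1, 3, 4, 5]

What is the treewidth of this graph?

3

A width-3 tree decomposition is:
Bags: B1 = {1, 3, 4, 7}  B2 = {1, 2, 3, 4}  B3 = {0, 1, 3, 7}  B4 = {1, 4, 5, 7}  B5 = {1, 3, 4, 6}
Tree: B1–B2, B1–B3, B1–B4, B2–B5
Every bag has size at most 4, so the width is 4 − 1 = 3 and tw(G) ≤ 3. On the other hand G contains the 4-clique {0, 1, 3, 7}. A clique must lie in a single bag of any decomposition, so no decomposition can have width below 3. Hence tw(G) = 3 exactly.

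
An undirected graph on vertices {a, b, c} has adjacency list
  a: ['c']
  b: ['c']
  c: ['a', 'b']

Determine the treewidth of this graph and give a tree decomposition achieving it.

Treewidth 1.
One such decomposition:
Bags: B1 = {b, c}  B2 = {a, c}
Tree: B1–B2

Each bag holds 2 vertices, so the decomposition has width 1, which upper-bounds the treewidth. Any graph with an edge has treewidth ≥ 1, and G has the edge b–c. The upper and lower bounds meet at 1, so that is the treewidth.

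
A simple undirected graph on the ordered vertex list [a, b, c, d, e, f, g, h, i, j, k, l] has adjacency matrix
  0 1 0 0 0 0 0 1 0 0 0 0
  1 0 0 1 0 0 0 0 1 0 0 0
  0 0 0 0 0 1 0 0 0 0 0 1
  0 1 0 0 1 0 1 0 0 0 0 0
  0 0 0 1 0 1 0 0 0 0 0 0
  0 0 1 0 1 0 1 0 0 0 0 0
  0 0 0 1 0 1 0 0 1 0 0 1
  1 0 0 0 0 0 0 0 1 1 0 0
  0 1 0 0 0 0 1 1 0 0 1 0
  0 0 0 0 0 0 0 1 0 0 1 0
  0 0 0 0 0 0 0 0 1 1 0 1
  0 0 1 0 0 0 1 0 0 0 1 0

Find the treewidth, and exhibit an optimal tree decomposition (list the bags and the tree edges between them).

Each bag holds 4 vertices, so the decomposition has width 3, which upper-bounds the treewidth. For the lower bound: the 4 vertex sets {c,e,f}, {l}, {g}, {b,d,i,k} are disjoint, each induces a connected subgraph, and every pair is joined by at least one edge of G. Contracting each set to a single vertex therefore yields K_{4} as a minor, and since treewidth is minor-monotone, tw(G) ≥ tw(K_{4}) = 3. Hence tw(G) = 3 exactly.

Treewidth 3.
Bags: B1 = {c, e, f, l}  B2 = {e, f, g, l}  B3 = {d, e, g, l}  B4 = {d, g, k, l}  B5 = {d, g, i, k}  B6 = {b, d, i, k}  B7 = {b, i, j, k}  B8 = {b, h, i, j}  B9 = {a, b, h, j}
Tree: B1–B2, B2–B3, B3–B4, B4–B5, B5–B6, B6–B7, B7–B8, B8–B9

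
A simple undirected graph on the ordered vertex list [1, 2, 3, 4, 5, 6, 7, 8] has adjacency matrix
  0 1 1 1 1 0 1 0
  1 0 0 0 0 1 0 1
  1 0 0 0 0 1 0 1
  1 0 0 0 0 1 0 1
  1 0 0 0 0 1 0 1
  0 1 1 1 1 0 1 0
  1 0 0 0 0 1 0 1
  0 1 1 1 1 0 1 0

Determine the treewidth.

3

A width-3 tree decomposition is:
Bags: B1 = {1, 5, 6, 8}  B2 = {1, 4, 6, 8}  B3 = {1, 3, 6, 8}  B4 = {1, 6, 7, 8}  B5 = {1, 2, 6, 8}
Tree: B1–B2, B2–B3, B3–B4, B4–B5
Each bag holds 4 vertices, so the decomposition has width 3, which upper-bounds the treewidth. For the lower bound: the 4 vertex sets {5,6}, {4,8}, {1}, {3} are disjoint, each induces a connected subgraph, and every pair is joined by at least one edge of G. Contracting each set to a single vertex therefore yields K_{4} as a minor, and since treewidth is minor-monotone, tw(G) ≥ tw(K_{4}) = 3. Hence tw(G) = 3 exactly.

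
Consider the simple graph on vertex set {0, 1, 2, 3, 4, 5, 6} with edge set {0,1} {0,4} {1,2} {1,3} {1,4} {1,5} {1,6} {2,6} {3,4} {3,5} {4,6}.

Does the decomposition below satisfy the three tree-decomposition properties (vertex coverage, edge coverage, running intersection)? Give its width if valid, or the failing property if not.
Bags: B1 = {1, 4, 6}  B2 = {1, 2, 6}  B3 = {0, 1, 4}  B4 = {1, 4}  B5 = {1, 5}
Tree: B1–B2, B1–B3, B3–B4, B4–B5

No — vertex 3 appears in no bag.

A tree decomposition must satisfy three properties: every vertex lies in some bag; for every edge, both endpoints lie together in some bag; and for every vertex, the bags containing it form a connected subtree. Here vertex 3 appears in no bag, so the decomposition is invalid.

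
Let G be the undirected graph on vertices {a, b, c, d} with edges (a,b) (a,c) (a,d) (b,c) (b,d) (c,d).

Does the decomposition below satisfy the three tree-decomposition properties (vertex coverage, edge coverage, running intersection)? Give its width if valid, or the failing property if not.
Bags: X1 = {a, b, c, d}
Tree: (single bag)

Checking the three conditions: (i) the bags cover all of {a, b, c, d}; (ii) for each edge, some bag contains both endpoints; (iii) the bags containing any fixed vertex form a subtree. All hold, so the decomposition is valid with width 4 − 1 = 3.

Yes; width 3.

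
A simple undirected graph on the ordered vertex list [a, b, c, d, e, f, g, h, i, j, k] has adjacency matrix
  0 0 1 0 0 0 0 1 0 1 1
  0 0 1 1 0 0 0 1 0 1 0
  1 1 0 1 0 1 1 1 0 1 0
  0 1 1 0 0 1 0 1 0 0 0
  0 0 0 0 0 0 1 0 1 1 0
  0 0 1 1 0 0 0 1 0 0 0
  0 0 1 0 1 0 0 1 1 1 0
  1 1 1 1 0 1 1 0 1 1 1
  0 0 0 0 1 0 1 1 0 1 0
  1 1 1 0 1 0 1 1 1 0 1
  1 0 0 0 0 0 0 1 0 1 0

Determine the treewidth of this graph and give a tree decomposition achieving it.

Each bag holds 4 vertices, so the decomposition has width 3, which upper-bounds the treewidth. On the other hand G contains the 4-clique {e, g, i, j}. A clique must lie in a single bag of any decomposition, so no decomposition can have width below 3. The upper and lower bounds meet at 3, so that is the treewidth.

Treewidth 3.
One such decomposition:
Bags: B1 = {b, c, h, j}  B2 = {b, c, d, h}  B3 = {c, g, h, j}  B4 = {a, c, h, j}  B5 = {a, h, j, k}  B6 = {g, h, i, j}  B7 = {c, d, f, h}  B8 = {e, g, i, j}
Tree: B1–B2, B1–B3, B3–B4, B4–B5, B3–B6, B2–B7, B6–B8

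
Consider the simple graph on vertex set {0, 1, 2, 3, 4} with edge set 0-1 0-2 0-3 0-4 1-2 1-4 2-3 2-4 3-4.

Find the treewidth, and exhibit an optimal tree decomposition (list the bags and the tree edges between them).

Treewidth 3.
Bags: B1 = {0, 1, 2, 4}  B2 = {0, 2, 3, 4}
Tree: B1–B2

The largest bag has 4 vertices, giving width 3; this decomposition certifies tw(G) ≤ 3. For the lower bound, the 4 vertices {0, 1, 2, 4} are pairwise adjacent, and any tree decomposition puts a clique entirely inside one bag — forcing width ≥ 3. Therefore the treewidth is 3.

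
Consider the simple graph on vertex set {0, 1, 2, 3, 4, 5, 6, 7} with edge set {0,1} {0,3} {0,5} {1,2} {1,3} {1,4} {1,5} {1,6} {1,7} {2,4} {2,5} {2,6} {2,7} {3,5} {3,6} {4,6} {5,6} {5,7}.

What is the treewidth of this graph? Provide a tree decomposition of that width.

The largest bag has 4 vertices, giving width 3; this decomposition certifies tw(G) ≤ 3. Conversely, {1, 2, 4, 6} is a clique of size 4, and the vertices of any clique must share a bag in every tree decomposition; so some bag has ≥ 4 vertices and tw(G) ≥ 3. Hence tw(G) = 3 exactly.

Treewidth 3.
One such decomposition:
Bags: B1 = {1, 3, 5, 6}  B2 = {1, 2, 5, 6}  B3 = {0, 1, 3, 5}  B4 = {1, 2, 4, 6}  B5 = {1, 2, 5, 7}
Tree: B1–B2, B1–B3, B2–B4, B2–B5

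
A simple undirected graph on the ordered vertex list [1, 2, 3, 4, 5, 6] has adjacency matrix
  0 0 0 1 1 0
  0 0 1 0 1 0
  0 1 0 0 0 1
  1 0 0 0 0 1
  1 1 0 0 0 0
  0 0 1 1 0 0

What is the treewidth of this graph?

2

A width-2 tree decomposition is:
Bags: B1 = {1, 4, 6}  B2 = {1, 3, 6}  B3 = {1, 2, 3}  B4 = {1, 2, 5}
Tree: B1–B2, B2–B3, B3–B4
Each bag holds 3 vertices, so the decomposition has width 2, which upper-bounds the treewidth. For the lower bound, G contains the cycle 1–4–6–3–2–5–1, so G is not a forest; only forests have treewidth ≤ 1, hence tw(G) ≥ 2. Therefore the treewidth is 2.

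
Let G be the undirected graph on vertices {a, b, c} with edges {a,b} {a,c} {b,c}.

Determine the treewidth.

2

A width-2 tree decomposition is:
Bags: B1 = {a, b, c}
Tree: (single bag)
With just one bag of size 3, the width is 3 − 1 = 2, so tw(G) ≤ 2. For the lower bound, the 3 vertices {a, b, c} are pairwise adjacent, and any tree decomposition puts a clique entirely inside one bag — forcing width ≥ 2. Therefore the treewidth is 2.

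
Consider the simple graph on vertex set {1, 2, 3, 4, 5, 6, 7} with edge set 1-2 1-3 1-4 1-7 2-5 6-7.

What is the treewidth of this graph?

A width-1 tree decomposition is:
Bags: B1 = {1, 3}  B2 = {1, 2}  B3 = {1, 4}  B4 = {1, 7}  B5 = {2, 5}  B6 = {6, 7}
Tree: B1–B2, B1–B3, B3–B4, B2–B5, B4–B6
Each bag holds 2 vertices, so the decomposition has width 1, which upper-bounds the treewidth. Since G has at least one edge (e.g. 3–1), it is not an edgeless graph, so tw(G) ≥ 1. The upper and lower bounds meet at 1, so that is the treewidth.

1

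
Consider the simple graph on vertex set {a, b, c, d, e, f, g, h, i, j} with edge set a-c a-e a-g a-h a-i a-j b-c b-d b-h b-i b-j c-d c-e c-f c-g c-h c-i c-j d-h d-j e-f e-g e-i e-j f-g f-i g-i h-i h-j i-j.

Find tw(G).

4

A width-4 tree decomposition is:
Bags: B1 = {a, c, e, i, j}  B2 = {a, c, h, i, j}  B3 = {a, c, e, g, i}  B4 = {b, c, h, i, j}  B5 = {b, c, d, h, j}  B6 = {c, e, f, g, i}
Tree: B1–B2, B1–B3, B2–B4, B4–B5, B3–B6
Every bag has size at most 5, so the width is 5 − 1 = 4 and tw(G) ≤ 4. Conversely, {b, c, d, h, j} is a clique of size 5, and the vertices of any clique must share a bag in every tree decomposition; so some bag has ≥ 5 vertices and tw(G) ≥ 4. Hence tw(G) = 4 exactly.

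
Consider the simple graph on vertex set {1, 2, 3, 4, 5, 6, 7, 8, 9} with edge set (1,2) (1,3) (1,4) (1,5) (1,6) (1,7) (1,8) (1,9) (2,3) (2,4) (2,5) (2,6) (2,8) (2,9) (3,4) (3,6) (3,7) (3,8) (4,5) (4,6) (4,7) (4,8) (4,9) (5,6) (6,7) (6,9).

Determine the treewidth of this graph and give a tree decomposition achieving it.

Treewidth 4.
Bags: B1 = {1, 2, 3, 4, 6}  B2 = {1, 2, 4, 5, 6}  B3 = {1, 2, 3, 4, 8}  B4 = {1, 3, 4, 6, 7}  B5 = {1, 2, 4, 6, 9}
Tree: B1–B2, B1–B3, B1–B4, B1–B5

The largest bag has 5 vertices, giving width 4; this decomposition certifies tw(G) ≤ 4. On the other hand G contains the 5-clique {1, 2, 3, 4, 8}. A clique must lie in a single bag of any decomposition, so no decomposition can have width below 4. Hence tw(G) = 4 exactly.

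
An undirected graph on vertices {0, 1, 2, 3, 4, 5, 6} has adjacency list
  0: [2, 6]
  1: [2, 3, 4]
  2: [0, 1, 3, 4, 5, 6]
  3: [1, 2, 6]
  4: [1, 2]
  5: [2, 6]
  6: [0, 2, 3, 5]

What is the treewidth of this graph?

A width-2 tree decomposition is:
Bags: B1 = {2, 3, 6}  B2 = {2, 5, 6}  B3 = {1, 2, 3}  B4 = {0, 2, 6}  B5 = {1, 2, 4}
Tree: B1–B2, B1–B3, B2–B4, B3–B5
Each bag holds 3 vertices, so the decomposition has width 2, which upper-bounds the treewidth. Conversely, {1, 2, 3} is a clique of size 3, and the vertices of any clique must share a bag in every tree decomposition; so some bag has ≥ 3 vertices and tw(G) ≥ 2. The upper and lower bounds meet at 2, so that is the treewidth.

2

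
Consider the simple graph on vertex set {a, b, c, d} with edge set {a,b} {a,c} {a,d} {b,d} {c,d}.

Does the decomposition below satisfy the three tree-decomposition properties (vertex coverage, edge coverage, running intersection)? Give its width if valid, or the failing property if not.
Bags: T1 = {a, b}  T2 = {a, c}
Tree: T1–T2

A tree decomposition must satisfy three properties: every vertex lies in some bag; for every edge, both endpoints lie together in some bag; and for every vertex, the bags containing it form a connected subtree. Here vertex d appears in no bag, so the decomposition is invalid.

No — vertex d appears in no bag.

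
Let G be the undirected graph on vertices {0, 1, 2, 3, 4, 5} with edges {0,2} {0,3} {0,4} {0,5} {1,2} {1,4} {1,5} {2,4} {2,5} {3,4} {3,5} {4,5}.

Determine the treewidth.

A width-3 tree decomposition is:
Bags: B1 = {0, 2, 4, 5}  B2 = {0, 3, 4, 5}  B3 = {1, 2, 4, 5}
Tree: B1–B2, B1–B3
Each bag holds 4 vertices, so the decomposition has width 3, which upper-bounds the treewidth. For the lower bound, the 4 vertices {0, 2, 4, 5} are pairwise adjacent, and any tree decomposition puts a clique entirely inside one bag — forcing width ≥ 3. Hence tw(G) = 3 exactly.

3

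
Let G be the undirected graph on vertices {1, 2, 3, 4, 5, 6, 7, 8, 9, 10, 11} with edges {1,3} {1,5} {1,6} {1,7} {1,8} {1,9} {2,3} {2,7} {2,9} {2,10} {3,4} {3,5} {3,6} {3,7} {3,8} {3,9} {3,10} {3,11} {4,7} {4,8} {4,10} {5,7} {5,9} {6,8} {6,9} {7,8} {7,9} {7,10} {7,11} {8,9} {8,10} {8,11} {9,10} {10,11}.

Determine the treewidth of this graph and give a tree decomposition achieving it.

Treewidth 4.
One such decomposition:
Bags: B1 = {1, 3, 7, 8, 9}  B2 = {3, 7, 8, 9, 10}  B3 = {3, 4, 7, 8, 10}  B4 = {1, 3, 5, 7, 9}  B5 = {3, 7, 8, 10, 11}  B6 = {1, 3, 6, 8, 9}  B7 = {2, 3, 7, 9, 10}
Tree: B1–B2, B2–B3, B1–B4, B2–B5, B1–B6, B2–B7

The largest bag has 5 vertices, giving width 4; this decomposition certifies tw(G) ≤ 4. For the lower bound, the 5 vertices {1, 3, 6, 8, 9} are pairwise adjacent, and any tree decomposition puts a clique entirely inside one bag — forcing width ≥ 4. Combining the bounds, tw(G) = 4.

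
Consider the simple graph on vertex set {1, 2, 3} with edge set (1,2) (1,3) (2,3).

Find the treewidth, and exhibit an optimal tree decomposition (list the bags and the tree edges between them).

With just one bag of size 3, the width is 3 − 1 = 2, so tw(G) ≤ 2. Conversely, {1, 2, 3} is a clique of size 3, and the vertices of any clique must share a bag in every tree decomposition; so some bag has ≥ 3 vertices and tw(G) ≥ 2. Combining the bounds, tw(G) = 2.

Treewidth 2.
One optimal decomposition is:
Bags: B1 = {1, 2, 3}
Tree: (single bag)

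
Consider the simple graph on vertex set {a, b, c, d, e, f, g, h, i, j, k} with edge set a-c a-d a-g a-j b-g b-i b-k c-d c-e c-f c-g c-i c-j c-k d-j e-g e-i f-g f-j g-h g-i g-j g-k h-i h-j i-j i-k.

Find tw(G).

A width-3 tree decomposition is:
Bags: B1 = {c, g, i, j}  B2 = {c, g, i, k}  B3 = {g, h, i, j}  B4 = {c, f, g, j}  B5 = {a, c, g, j}  B6 = {a, c, d, j}  B7 = {b, g, i, k}  B8 = {c, e, g, i}
Tree: B1–B2, B1–B3, B1–B4, B4–B5, B5–B6, B2–B7, B1–B8
The largest bag has 4 vertices, giving width 3; this decomposition certifies tw(G) ≤ 3. Conversely, {a, c, d, j} is a clique of size 4, and the vertices of any clique must share a bag in every tree decomposition; so some bag has ≥ 4 vertices and tw(G) ≥ 3. The upper and lower bounds meet at 3, so that is the treewidth.

3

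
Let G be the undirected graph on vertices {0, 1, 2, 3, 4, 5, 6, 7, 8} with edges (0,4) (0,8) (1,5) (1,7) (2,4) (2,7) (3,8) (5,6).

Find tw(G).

A width-1 tree decomposition is:
Bags: B1 = {5, 6}  B2 = {1, 5}  B3 = {1, 7}  B4 = {2, 7}  B5 = {2, 4}  B6 = {0, 4}  B7 = {0, 8}  B8 = {3, 8}
Tree: B1–B2, B2–B3, B3–B4, B4–B5, B5–B6, B6–B7, B7–B8
Each bag holds 2 vertices, so the decomposition has width 1, which upper-bounds the treewidth. Since G has at least one edge (e.g. 6–5), it is not an edgeless graph, so tw(G) ≥ 1. Hence tw(G) = 1 exactly.

1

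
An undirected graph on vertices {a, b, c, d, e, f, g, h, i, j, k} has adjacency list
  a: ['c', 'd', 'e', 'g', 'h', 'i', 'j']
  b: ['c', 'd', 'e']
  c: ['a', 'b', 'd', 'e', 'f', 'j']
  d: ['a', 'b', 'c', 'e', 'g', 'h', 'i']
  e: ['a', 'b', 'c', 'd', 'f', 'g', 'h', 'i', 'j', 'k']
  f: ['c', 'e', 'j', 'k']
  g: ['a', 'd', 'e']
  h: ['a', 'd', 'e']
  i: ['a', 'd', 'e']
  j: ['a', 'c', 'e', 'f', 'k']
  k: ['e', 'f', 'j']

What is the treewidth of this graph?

A width-3 tree decomposition is:
Bags: B1 = {a, c, d, e}  B2 = {a, c, e, j}  B3 = {b, c, d, e}  B4 = {a, d, e, i}  B5 = {a, d, e, g}  B6 = {c, e, f, j}  B7 = {e, f, j, k}  B8 = {a, d, e, h}
Tree: B1–B2, B1–B3, B1–B4, B1–B5, B2–B6, B6–B7, B5–B8
Each bag holds 4 vertices, so the decomposition has width 3, which upper-bounds the treewidth. Conversely, {a, d, e, g} is a clique of size 4, and the vertices of any clique must share a bag in every tree decomposition; so some bag has ≥ 4 vertices and tw(G) ≥ 3. Hence tw(G) = 3 exactly.

3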